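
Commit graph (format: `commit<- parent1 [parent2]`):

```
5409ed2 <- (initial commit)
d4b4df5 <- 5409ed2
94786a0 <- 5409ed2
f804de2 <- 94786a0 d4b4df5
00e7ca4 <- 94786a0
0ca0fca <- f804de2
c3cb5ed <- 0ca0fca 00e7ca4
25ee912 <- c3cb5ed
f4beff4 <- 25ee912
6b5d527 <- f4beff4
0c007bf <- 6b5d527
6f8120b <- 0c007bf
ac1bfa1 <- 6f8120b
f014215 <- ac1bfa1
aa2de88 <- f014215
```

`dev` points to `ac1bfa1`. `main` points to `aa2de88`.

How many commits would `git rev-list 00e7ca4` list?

3

Walking parent pointers from 00e7ca4: reachable set = {00e7ca4, 5409ed2, 94786a0}.
That is 3 commits.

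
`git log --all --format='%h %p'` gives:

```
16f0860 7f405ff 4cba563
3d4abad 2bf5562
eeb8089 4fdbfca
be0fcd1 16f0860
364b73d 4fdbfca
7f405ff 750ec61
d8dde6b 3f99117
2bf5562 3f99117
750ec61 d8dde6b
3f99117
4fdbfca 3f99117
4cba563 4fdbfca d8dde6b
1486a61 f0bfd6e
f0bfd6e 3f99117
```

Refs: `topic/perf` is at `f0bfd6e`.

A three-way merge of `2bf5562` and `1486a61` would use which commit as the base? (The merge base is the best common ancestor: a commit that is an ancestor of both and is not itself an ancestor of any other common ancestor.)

Ancestors of 2bf5562: {2bf5562, 3f99117}.
Ancestors of 1486a61: {1486a61, 3f99117, f0bfd6e}.
Common ancestors: {3f99117}.
The only common ancestor is 3f99117, so it is the merge base.

3f99117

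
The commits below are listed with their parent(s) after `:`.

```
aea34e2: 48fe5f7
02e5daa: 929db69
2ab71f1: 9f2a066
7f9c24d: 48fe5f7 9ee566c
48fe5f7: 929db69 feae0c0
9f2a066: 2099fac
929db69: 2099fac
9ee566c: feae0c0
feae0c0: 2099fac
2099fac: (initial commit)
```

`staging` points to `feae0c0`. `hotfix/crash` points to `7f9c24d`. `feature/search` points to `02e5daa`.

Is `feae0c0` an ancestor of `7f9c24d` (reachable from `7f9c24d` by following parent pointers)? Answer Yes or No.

Yes

Ancestors of 7f9c24d (commits reachable by following parents): {2099fac, 48fe5f7, 7f9c24d, 929db69, 9ee566c, feae0c0}.
feae0c0 is in that set, so it is an ancestor of 7f9c24d.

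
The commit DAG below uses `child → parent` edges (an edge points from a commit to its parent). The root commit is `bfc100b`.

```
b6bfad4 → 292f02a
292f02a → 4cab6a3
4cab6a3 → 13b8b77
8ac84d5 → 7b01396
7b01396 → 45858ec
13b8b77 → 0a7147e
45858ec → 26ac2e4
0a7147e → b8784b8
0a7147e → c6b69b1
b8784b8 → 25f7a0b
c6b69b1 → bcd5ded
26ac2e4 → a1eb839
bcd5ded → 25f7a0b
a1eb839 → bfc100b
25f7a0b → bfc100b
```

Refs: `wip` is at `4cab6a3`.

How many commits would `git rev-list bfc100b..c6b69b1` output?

3

Reachable from c6b69b1: {25f7a0b, bcd5ded, bfc100b, c6b69b1}.
Reachable from bfc100b: {bfc100b}.
In c6b69b1's history but not bfc100b's: {25f7a0b, bcd5ded, c6b69b1} — 3 commits.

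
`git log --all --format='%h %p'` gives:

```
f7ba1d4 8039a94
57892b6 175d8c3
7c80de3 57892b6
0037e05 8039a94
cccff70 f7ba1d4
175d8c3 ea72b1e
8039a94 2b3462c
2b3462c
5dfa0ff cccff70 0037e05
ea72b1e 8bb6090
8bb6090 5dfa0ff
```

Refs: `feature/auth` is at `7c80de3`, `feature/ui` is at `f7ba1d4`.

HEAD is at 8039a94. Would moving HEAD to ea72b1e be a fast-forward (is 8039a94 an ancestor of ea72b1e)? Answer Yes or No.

A fast-forward from 8039a94 to ea72b1e is possible iff 8039a94 is an ancestor of ea72b1e.
Ancestors of ea72b1e: {0037e05, 2b3462c, 5dfa0ff, 8039a94, 8bb6090, cccff70, ea72b1e, f7ba1d4}.
8039a94 is among them, so fast-forward is possible.

Yes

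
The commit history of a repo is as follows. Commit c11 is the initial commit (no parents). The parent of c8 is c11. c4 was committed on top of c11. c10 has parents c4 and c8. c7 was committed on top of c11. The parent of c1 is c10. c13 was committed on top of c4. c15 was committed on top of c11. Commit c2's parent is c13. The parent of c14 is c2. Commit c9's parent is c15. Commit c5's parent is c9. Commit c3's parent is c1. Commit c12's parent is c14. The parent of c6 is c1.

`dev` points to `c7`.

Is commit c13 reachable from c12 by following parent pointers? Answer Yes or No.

Ancestors of c12 (commits reachable by following parents): {c11, c12, c13, c14, c2, c4}.
c13 is in that set, so it is an ancestor of c12.

Yes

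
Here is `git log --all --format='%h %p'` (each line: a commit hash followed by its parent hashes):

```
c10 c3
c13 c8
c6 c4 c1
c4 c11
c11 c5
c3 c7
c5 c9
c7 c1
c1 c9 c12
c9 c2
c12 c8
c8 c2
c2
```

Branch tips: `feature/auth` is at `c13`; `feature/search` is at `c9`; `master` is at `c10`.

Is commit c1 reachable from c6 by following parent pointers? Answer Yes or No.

Ancestors of c6 (commits reachable by following parents): {c1, c11, c12, c2, c4, c5, c6, c8, c9}.
c1 is in that set, so it is an ancestor of c6.

Yes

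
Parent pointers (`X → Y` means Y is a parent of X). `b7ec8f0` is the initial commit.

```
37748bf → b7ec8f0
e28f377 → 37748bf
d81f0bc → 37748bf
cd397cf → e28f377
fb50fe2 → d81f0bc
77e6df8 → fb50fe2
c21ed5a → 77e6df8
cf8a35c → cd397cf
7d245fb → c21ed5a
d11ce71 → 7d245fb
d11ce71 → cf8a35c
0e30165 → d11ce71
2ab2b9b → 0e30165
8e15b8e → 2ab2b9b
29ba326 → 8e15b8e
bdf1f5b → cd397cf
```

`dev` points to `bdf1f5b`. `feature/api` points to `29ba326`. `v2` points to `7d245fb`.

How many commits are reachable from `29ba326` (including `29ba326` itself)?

Walking parent pointers from 29ba326: reachable set = {0e30165, 29ba326, 2ab2b9b, 37748bf, 77e6df8, 7d245fb, 8e15b8e, b7ec8f0, c21ed5a, cd397cf, cf8a35c, d11ce71, d81f0bc, e28f377, fb50fe2}.
That is 15 commits.

15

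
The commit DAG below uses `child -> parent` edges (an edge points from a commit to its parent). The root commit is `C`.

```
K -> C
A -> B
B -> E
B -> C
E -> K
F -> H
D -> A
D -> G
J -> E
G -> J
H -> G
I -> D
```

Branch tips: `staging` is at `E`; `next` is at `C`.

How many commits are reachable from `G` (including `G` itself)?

5

Walking parent pointers from G: reachable set = {C, E, G, J, K}.
That is 5 commits.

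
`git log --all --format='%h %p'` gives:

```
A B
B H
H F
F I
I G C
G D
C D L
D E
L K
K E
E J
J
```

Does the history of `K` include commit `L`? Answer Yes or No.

No

Ancestors of K: {E, J, K}.
L is not in that set, so it is not an ancestor of K.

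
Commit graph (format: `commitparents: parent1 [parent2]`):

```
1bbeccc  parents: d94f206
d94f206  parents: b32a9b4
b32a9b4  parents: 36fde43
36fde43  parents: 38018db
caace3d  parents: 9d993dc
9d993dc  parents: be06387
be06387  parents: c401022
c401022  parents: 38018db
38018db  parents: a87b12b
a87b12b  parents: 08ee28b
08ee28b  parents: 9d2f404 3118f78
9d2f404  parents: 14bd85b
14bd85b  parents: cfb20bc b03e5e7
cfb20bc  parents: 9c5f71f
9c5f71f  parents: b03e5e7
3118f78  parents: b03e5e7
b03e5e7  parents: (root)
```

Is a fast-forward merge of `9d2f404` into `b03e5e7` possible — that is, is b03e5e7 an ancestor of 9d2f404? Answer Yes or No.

Yes

A fast-forward from b03e5e7 to 9d2f404 is possible iff b03e5e7 is an ancestor of 9d2f404.
Ancestors of 9d2f404: {14bd85b, 9c5f71f, 9d2f404, b03e5e7, cfb20bc}.
b03e5e7 is among them, so fast-forward is possible.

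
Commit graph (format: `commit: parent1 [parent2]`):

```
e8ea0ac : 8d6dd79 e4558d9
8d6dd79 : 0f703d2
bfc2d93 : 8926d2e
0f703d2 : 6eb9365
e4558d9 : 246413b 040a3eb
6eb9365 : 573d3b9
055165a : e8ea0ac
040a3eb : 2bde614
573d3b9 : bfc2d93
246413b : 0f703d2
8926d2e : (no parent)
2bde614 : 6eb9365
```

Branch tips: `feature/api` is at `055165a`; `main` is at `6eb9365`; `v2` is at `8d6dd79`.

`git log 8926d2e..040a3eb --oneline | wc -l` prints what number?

5

Reachable from 040a3eb: {040a3eb, 2bde614, 573d3b9, 6eb9365, 8926d2e, bfc2d93}.
Reachable from 8926d2e: {8926d2e}.
In 040a3eb's history but not 8926d2e's: {040a3eb, 2bde614, 573d3b9, 6eb9365, bfc2d93} — 5 commits.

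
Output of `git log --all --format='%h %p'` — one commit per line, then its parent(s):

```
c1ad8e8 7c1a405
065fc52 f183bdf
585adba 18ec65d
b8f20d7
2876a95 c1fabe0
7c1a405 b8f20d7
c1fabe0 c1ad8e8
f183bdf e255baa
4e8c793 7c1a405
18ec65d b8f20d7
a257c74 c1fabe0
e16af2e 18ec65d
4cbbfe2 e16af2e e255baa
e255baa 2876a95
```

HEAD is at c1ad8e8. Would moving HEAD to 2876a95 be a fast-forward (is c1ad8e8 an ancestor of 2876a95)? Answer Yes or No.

Yes

A fast-forward from c1ad8e8 to 2876a95 is possible iff c1ad8e8 is an ancestor of 2876a95.
Ancestors of 2876a95: {2876a95, 7c1a405, b8f20d7, c1ad8e8, c1fabe0}.
c1ad8e8 is among them, so fast-forward is possible.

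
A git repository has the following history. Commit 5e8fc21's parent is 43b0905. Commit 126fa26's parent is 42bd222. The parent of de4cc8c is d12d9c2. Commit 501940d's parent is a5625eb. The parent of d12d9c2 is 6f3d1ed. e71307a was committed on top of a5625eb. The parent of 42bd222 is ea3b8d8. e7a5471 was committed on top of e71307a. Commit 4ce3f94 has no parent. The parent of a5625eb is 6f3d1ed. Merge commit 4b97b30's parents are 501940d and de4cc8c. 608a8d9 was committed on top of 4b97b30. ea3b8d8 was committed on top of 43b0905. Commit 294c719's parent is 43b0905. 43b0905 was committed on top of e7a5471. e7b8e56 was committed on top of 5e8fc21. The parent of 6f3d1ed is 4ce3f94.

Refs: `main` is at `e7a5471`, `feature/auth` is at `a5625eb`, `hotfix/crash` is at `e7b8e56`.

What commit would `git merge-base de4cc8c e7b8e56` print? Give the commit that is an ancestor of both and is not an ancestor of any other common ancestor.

Ancestors of de4cc8c: {4ce3f94, 6f3d1ed, d12d9c2, de4cc8c}.
Ancestors of e7b8e56: {43b0905, 4ce3f94, 5e8fc21, 6f3d1ed, a5625eb, e71307a, e7a5471, e7b8e56}.
Common ancestors: {4ce3f94, 6f3d1ed}.
Among these, 6f3d1ed is not an ancestor of any other common ancestor — it is the merge base.

6f3d1ed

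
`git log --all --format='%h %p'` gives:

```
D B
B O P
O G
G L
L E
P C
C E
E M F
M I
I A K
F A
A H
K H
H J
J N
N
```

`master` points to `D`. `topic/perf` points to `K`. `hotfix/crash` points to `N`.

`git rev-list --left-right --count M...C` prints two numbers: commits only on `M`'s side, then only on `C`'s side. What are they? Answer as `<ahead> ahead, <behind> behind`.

0 ahead, 3 behind

Reachable from M: {A, H, I, J, K, M, N}.
Reachable from C: {A, C, E, F, H, I, J, K, M, N}.
Only in M's history (ahead): {} — 0.
Only in C's history (behind): {C, E, F} — 3.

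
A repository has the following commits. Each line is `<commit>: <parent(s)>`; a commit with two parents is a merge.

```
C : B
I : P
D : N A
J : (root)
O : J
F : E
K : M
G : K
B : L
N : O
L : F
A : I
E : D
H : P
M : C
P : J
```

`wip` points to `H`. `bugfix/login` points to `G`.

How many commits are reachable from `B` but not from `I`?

8

Reachable from B: {A, B, D, E, F, I, J, L, N, O, P}.
Reachable from I: {I, J, P}.
In B's history but not I's: {A, B, D, E, F, L, N, O} — 8 commits.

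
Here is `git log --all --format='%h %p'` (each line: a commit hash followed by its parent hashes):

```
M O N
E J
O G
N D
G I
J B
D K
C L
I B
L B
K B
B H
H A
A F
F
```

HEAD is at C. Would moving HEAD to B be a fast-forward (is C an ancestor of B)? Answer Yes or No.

A fast-forward from C to B is possible iff C is an ancestor of B.
Ancestors of B: {A, B, F, H}.
C is not among them, so fast-forward is not possible.

No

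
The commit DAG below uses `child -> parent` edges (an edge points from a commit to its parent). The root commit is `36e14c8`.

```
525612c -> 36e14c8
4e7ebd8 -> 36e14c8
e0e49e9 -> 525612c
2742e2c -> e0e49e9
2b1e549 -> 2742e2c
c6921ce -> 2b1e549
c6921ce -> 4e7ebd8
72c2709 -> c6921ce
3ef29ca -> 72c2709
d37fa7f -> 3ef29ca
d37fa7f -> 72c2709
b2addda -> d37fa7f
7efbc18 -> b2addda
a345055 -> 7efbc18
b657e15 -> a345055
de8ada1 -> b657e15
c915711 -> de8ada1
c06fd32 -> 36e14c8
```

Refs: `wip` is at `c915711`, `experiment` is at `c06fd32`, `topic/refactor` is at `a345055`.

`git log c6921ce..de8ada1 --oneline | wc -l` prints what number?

Reachable from de8ada1: {2742e2c, 2b1e549, 36e14c8, 3ef29ca, 4e7ebd8, 525612c, 72c2709, 7efbc18, a345055, b2addda, b657e15, c6921ce, d37fa7f, de8ada1, e0e49e9}.
Reachable from c6921ce: {2742e2c, 2b1e549, 36e14c8, 4e7ebd8, 525612c, c6921ce, e0e49e9}.
In de8ada1's history but not c6921ce's: {3ef29ca, 72c2709, 7efbc18, a345055, b2addda, b657e15, d37fa7f, de8ada1} — 8 commits.

8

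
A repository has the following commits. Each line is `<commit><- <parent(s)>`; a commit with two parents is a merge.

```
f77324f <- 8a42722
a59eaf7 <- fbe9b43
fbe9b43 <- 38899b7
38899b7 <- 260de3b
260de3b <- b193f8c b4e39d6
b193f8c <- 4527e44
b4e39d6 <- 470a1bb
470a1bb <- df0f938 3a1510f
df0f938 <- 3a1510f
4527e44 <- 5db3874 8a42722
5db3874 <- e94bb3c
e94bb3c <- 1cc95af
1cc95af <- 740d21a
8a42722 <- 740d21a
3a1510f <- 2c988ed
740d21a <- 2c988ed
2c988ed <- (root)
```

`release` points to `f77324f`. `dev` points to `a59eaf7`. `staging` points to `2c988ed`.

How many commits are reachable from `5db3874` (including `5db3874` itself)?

Walking parent pointers from 5db3874: reachable set = {1cc95af, 2c988ed, 5db3874, 740d21a, e94bb3c}.
That is 5 commits.

5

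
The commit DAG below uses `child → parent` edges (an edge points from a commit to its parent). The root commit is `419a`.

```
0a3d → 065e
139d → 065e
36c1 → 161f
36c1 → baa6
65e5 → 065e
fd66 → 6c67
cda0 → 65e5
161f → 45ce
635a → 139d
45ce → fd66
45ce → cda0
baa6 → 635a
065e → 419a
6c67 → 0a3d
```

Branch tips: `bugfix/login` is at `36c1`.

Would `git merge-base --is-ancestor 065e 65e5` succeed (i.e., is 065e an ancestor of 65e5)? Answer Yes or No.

Ancestors of 65e5 (commits reachable by following parents): {065e, 419a, 65e5}.
065e is in that set, so it is an ancestor of 65e5.

Yes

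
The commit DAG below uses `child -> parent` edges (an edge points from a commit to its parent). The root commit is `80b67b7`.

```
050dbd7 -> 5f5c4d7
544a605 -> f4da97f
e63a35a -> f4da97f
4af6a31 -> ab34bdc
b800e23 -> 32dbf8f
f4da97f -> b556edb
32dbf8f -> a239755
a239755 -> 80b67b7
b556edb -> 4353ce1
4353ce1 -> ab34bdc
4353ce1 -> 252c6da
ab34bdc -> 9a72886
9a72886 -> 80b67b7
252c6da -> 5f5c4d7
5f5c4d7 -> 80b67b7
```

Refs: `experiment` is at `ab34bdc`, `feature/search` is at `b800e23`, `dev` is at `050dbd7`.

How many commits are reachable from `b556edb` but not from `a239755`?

6

Reachable from b556edb: {252c6da, 4353ce1, 5f5c4d7, 80b67b7, 9a72886, ab34bdc, b556edb}.
Reachable from a239755: {80b67b7, a239755}.
In b556edb's history but not a239755's: {252c6da, 4353ce1, 5f5c4d7, 9a72886, ab34bdc, b556edb} — 6 commits.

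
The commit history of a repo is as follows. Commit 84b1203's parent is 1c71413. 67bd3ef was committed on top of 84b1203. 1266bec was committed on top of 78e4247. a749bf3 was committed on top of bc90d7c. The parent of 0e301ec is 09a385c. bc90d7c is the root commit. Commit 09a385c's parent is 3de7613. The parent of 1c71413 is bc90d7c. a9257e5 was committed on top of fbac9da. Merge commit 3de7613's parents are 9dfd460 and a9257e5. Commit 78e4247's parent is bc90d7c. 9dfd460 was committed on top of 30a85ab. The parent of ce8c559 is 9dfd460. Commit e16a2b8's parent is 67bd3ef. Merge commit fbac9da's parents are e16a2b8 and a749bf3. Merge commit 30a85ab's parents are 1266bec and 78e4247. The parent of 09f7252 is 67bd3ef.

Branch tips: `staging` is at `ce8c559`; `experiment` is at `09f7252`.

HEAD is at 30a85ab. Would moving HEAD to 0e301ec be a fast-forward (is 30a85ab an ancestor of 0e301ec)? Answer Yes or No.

Yes

A fast-forward from 30a85ab to 0e301ec is possible iff 30a85ab is an ancestor of 0e301ec.
Ancestors of 0e301ec: {09a385c, 0e301ec, 1266bec, 1c71413, 30a85ab, 3de7613, 67bd3ef, 78e4247, 84b1203, 9dfd460, a749bf3, a9257e5, bc90d7c, e16a2b8, fbac9da}.
30a85ab is among them, so fast-forward is possible.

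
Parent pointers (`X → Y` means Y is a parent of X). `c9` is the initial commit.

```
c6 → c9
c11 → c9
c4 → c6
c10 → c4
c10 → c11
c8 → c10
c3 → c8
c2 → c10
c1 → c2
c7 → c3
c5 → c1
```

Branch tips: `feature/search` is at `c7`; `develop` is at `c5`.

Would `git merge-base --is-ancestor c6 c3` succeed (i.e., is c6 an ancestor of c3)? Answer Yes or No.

Ancestors of c3 (commits reachable by following parents): {c10, c11, c3, c4, c6, c8, c9}.
c6 is in that set, so it is an ancestor of c3.

Yes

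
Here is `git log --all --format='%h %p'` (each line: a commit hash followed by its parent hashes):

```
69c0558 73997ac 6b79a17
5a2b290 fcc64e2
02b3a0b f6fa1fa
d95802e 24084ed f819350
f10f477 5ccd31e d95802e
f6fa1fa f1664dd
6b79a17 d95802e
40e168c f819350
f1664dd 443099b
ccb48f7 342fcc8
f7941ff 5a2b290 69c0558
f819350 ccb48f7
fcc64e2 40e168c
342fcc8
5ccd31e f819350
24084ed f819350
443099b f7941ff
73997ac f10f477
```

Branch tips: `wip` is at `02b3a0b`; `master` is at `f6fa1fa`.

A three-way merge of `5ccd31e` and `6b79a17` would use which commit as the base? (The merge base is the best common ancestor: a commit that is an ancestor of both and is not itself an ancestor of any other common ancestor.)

Ancestors of 5ccd31e: {342fcc8, 5ccd31e, ccb48f7, f819350}.
Ancestors of 6b79a17: {24084ed, 342fcc8, 6b79a17, ccb48f7, d95802e, f819350}.
Common ancestors: {342fcc8, ccb48f7, f819350}.
Among these, f819350 is not an ancestor of any other common ancestor — it is the merge base.

f819350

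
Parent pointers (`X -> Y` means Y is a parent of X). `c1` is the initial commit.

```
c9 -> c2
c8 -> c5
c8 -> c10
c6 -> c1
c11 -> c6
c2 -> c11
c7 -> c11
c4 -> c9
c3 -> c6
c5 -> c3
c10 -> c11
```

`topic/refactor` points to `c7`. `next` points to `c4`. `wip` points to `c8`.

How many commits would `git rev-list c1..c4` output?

5

Reachable from c4: {c1, c11, c2, c4, c6, c9}.
Reachable from c1: {c1}.
In c4's history but not c1's: {c11, c2, c4, c6, c9} — 5 commits.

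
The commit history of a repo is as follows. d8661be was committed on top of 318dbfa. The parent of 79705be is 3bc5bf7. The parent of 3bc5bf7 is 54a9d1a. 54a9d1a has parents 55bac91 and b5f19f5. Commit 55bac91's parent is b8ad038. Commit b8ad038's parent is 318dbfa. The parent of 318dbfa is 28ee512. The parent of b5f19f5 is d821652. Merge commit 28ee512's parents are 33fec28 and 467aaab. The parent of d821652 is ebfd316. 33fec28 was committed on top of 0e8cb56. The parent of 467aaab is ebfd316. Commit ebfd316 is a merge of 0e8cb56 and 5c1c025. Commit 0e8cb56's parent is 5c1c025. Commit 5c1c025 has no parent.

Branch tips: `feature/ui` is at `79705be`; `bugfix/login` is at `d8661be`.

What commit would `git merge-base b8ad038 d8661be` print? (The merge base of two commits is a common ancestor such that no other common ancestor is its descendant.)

Ancestors of b8ad038: {0e8cb56, 28ee512, 318dbfa, 33fec28, 467aaab, 5c1c025, b8ad038, ebfd316}.
Ancestors of d8661be: {0e8cb56, 28ee512, 318dbfa, 33fec28, 467aaab, 5c1c025, d8661be, ebfd316}.
Common ancestors: {0e8cb56, 28ee512, 318dbfa, 33fec28, 467aaab, 5c1c025, ebfd316}.
Among these, 318dbfa is not an ancestor of any other common ancestor — it is the merge base.

318dbfa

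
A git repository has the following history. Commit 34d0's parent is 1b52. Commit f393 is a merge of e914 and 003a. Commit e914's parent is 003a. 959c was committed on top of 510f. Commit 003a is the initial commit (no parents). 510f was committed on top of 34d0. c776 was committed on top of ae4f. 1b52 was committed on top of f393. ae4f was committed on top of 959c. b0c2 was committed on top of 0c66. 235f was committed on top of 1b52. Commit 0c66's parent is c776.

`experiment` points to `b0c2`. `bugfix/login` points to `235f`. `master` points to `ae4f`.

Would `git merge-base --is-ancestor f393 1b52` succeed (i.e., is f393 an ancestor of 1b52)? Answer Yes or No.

Yes

Ancestors of 1b52 (commits reachable by following parents): {003a, 1b52, e914, f393}.
f393 is in that set, so it is an ancestor of 1b52.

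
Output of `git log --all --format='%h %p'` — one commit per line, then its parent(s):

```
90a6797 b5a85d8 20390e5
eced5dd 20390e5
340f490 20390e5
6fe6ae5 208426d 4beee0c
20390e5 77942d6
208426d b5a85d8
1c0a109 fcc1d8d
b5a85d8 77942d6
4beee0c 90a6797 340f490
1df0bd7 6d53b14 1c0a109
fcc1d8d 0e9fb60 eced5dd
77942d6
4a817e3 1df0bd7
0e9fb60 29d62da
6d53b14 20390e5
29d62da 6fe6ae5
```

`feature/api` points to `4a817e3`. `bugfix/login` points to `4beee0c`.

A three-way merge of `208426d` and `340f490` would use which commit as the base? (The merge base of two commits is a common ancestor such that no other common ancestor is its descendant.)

77942d6

Ancestors of 208426d: {208426d, 77942d6, b5a85d8}.
Ancestors of 340f490: {20390e5, 340f490, 77942d6}.
Common ancestors: {77942d6}.
The only common ancestor is 77942d6, so it is the merge base.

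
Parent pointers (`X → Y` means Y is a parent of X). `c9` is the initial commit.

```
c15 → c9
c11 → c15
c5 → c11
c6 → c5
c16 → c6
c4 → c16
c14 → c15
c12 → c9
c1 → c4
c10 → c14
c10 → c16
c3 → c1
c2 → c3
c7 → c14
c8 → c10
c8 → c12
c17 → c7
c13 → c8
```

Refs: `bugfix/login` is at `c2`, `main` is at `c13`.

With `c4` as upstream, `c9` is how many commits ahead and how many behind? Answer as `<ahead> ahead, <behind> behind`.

Reachable from c9: {c9}.
Reachable from c4: {c11, c15, c16, c4, c5, c6, c9}.
Only in c9's history (ahead): {} — 0.
Only in c4's history (behind): {c11, c15, c16, c4, c5, c6} — 6.

0 ahead, 6 behind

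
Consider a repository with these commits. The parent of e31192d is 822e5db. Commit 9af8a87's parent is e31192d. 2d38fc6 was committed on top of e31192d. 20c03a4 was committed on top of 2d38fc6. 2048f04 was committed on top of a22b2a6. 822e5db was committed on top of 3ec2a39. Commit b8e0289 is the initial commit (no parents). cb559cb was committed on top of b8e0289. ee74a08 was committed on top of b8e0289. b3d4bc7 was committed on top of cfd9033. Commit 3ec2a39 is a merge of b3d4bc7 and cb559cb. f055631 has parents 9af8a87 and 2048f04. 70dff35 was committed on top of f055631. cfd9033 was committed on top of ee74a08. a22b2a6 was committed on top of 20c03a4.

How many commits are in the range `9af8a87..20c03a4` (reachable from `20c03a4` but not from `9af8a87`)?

2

Reachable from 20c03a4: {20c03a4, 2d38fc6, 3ec2a39, 822e5db, b3d4bc7, b8e0289, cb559cb, cfd9033, e31192d, ee74a08}.
Reachable from 9af8a87: {3ec2a39, 822e5db, 9af8a87, b3d4bc7, b8e0289, cb559cb, cfd9033, e31192d, ee74a08}.
In 20c03a4's history but not 9af8a87's: {20c03a4, 2d38fc6} — 2 commits.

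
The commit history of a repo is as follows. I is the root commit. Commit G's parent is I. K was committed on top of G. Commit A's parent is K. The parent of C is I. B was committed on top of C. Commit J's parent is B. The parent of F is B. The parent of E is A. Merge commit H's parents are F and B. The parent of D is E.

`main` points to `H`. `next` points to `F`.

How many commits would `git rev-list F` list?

4

Walking parent pointers from F: reachable set = {B, C, F, I}.
That is 4 commits.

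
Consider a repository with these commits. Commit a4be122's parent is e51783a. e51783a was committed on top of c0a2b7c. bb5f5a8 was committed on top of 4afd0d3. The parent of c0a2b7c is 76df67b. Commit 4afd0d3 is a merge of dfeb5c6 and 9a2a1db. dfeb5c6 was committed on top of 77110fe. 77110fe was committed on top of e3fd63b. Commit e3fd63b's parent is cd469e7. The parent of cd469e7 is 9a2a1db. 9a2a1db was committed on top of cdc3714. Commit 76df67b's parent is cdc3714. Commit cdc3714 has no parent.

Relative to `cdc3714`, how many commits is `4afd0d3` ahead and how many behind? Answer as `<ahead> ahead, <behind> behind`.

6 ahead, 0 behind

Reachable from 4afd0d3: {4afd0d3, 77110fe, 9a2a1db, cd469e7, cdc3714, dfeb5c6, e3fd63b}.
Reachable from cdc3714: {cdc3714}.
Only in 4afd0d3's history (ahead): {4afd0d3, 77110fe, 9a2a1db, cd469e7, dfeb5c6, e3fd63b} — 6.
Only in cdc3714's history (behind): {} — 0.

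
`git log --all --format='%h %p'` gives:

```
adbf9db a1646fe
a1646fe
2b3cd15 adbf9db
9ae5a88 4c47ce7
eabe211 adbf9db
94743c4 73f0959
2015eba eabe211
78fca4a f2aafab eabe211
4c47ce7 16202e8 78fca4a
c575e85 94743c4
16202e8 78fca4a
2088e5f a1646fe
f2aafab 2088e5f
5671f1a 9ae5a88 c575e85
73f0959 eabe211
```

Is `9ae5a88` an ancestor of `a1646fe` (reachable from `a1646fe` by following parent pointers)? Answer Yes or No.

No

Ancestors of a1646fe: {a1646fe}.
9ae5a88 is not in that set, so it is not an ancestor of a1646fe.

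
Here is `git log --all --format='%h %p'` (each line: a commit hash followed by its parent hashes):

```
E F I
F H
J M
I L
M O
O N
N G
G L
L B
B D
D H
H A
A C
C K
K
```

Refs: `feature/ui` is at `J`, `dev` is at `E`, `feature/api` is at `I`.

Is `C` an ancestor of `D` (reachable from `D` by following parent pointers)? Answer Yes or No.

Yes

Ancestors of D (commits reachable by following parents): {A, C, D, H, K}.
C is in that set, so it is an ancestor of D.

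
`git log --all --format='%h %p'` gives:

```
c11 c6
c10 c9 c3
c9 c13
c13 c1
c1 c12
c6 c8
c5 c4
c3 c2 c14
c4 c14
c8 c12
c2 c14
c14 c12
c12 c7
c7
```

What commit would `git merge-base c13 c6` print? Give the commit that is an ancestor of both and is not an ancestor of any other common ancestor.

Ancestors of c13: {c1, c12, c13, c7}.
Ancestors of c6: {c12, c6, c7, c8}.
Common ancestors: {c12, c7}.
Among these, c12 is not an ancestor of any other common ancestor — it is the merge base.

c12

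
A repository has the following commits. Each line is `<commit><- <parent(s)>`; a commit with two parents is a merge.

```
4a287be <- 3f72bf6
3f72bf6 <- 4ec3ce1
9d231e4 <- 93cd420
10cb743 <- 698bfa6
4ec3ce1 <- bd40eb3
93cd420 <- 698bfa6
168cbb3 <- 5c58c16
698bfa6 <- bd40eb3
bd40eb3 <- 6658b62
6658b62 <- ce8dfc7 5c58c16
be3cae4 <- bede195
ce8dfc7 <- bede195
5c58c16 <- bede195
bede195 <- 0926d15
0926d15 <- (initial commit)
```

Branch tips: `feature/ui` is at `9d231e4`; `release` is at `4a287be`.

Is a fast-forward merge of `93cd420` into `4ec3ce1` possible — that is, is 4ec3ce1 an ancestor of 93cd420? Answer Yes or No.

No

A fast-forward from 4ec3ce1 to 93cd420 is possible iff 4ec3ce1 is an ancestor of 93cd420.
Ancestors of 93cd420: {0926d15, 5c58c16, 6658b62, 698bfa6, 93cd420, bd40eb3, bede195, ce8dfc7}.
4ec3ce1 is not among them, so fast-forward is not possible.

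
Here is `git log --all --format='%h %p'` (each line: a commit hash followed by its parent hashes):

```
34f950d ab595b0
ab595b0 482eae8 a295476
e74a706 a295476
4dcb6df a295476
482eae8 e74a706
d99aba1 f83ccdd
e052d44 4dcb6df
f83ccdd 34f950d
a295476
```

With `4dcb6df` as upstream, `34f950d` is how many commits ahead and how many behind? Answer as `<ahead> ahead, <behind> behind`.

Reachable from 34f950d: {34f950d, 482eae8, a295476, ab595b0, e74a706}.
Reachable from 4dcb6df: {4dcb6df, a295476}.
Only in 34f950d's history (ahead): {34f950d, 482eae8, ab595b0, e74a706} — 4.
Only in 4dcb6df's history (behind): {4dcb6df} — 1.

4 ahead, 1 behind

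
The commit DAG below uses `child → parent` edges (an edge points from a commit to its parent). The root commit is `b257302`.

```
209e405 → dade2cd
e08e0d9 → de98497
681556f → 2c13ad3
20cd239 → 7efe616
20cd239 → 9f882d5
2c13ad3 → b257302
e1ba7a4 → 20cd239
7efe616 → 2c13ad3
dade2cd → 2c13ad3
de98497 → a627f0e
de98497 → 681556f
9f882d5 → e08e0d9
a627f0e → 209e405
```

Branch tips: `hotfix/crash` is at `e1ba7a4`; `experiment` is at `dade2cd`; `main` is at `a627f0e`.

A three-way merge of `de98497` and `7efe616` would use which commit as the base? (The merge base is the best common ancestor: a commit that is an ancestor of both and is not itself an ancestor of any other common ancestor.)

Ancestors of de98497: {209e405, 2c13ad3, 681556f, a627f0e, b257302, dade2cd, de98497}.
Ancestors of 7efe616: {2c13ad3, 7efe616, b257302}.
Common ancestors: {2c13ad3, b257302}.
Among these, 2c13ad3 is not an ancestor of any other common ancestor — it is the merge base.

2c13ad3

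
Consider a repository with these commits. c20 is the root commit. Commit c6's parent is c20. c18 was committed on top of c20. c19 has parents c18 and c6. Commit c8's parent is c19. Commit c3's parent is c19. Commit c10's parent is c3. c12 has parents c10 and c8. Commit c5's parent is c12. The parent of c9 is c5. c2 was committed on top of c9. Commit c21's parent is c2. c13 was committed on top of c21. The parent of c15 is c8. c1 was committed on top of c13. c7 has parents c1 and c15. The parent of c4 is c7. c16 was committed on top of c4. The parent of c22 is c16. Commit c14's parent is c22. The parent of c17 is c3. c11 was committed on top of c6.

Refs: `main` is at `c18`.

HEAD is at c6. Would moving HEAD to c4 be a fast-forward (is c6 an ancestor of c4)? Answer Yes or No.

Yes

A fast-forward from c6 to c4 is possible iff c6 is an ancestor of c4.
Ancestors of c4: {c1, c10, c12, c13, c15, c18, c19, c2, c20, c21, c3, c4, c5, c6, c7, c8, c9}.
c6 is among them, so fast-forward is possible.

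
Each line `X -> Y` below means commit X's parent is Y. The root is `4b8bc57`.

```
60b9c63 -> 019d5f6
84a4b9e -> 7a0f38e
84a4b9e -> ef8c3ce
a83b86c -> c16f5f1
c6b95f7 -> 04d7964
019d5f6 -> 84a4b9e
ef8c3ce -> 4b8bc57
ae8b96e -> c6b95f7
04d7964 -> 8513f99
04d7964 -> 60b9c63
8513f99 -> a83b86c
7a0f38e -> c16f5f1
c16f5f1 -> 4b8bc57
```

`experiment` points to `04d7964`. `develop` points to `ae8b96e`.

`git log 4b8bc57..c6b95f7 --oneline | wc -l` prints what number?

Reachable from c6b95f7: {019d5f6, 04d7964, 4b8bc57, 60b9c63, 7a0f38e, 84a4b9e, 8513f99, a83b86c, c16f5f1, c6b95f7, ef8c3ce}.
Reachable from 4b8bc57: {4b8bc57}.
In c6b95f7's history but not 4b8bc57's: {019d5f6, 04d7964, 60b9c63, 7a0f38e, 84a4b9e, 8513f99, a83b86c, c16f5f1, c6b95f7, ef8c3ce} — 10 commits.

10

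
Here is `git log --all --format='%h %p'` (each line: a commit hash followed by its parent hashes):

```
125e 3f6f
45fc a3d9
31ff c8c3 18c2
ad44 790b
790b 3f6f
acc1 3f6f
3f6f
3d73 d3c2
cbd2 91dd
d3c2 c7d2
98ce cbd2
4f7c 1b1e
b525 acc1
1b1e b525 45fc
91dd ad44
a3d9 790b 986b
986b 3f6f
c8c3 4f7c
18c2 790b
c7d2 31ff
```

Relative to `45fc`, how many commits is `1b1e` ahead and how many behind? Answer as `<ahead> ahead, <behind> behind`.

Reachable from 1b1e: {1b1e, 3f6f, 45fc, 790b, 986b, a3d9, acc1, b525}.
Reachable from 45fc: {3f6f, 45fc, 790b, 986b, a3d9}.
Only in 1b1e's history (ahead): {1b1e, acc1, b525} — 3.
Only in 45fc's history (behind): {} — 0.

3 ahead, 0 behind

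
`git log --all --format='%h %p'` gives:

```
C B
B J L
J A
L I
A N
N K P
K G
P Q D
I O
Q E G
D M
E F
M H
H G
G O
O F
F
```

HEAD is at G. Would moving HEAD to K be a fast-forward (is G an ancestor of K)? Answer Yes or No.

A fast-forward from G to K is possible iff G is an ancestor of K.
Ancestors of K: {F, G, K, O}.
G is among them, so fast-forward is possible.

Yes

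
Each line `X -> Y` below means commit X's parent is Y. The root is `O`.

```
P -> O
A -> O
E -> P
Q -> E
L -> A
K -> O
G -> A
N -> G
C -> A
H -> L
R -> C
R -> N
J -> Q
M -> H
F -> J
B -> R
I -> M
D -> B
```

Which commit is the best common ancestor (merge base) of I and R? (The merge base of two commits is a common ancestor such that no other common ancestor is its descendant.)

Ancestors of I: {A, H, I, L, M, O}.
Ancestors of R: {A, C, G, N, O, R}.
Common ancestors: {A, O}.
Among these, A is not an ancestor of any other common ancestor — it is the merge base.

A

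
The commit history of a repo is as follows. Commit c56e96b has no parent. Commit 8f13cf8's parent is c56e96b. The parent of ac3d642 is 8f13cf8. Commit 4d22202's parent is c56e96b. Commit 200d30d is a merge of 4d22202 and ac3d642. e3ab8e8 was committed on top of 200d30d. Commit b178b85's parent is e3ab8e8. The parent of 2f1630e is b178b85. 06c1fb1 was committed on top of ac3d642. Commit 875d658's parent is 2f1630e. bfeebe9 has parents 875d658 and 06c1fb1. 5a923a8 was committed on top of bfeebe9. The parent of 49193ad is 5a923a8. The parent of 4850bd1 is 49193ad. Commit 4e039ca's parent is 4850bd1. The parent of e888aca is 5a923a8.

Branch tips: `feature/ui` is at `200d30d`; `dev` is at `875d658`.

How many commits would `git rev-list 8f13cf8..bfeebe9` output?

9

Reachable from bfeebe9: {06c1fb1, 200d30d, 2f1630e, 4d22202, 875d658, 8f13cf8, ac3d642, b178b85, bfeebe9, c56e96b, e3ab8e8}.
Reachable from 8f13cf8: {8f13cf8, c56e96b}.
In bfeebe9's history but not 8f13cf8's: {06c1fb1, 200d30d, 2f1630e, 4d22202, 875d658, ac3d642, b178b85, bfeebe9, e3ab8e8} — 9 commits.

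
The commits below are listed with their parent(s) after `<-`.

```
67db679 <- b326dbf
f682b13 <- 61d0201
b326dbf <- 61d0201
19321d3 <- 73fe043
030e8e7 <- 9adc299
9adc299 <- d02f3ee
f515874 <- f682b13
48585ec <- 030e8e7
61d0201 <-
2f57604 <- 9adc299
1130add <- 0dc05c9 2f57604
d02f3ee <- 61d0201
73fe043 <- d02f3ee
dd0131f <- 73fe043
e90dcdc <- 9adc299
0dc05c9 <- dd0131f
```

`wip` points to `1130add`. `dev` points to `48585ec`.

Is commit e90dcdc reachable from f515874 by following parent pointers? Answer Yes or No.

Ancestors of f515874: {61d0201, f515874, f682b13}.
e90dcdc is not in that set, so it is not an ancestor of f515874.

No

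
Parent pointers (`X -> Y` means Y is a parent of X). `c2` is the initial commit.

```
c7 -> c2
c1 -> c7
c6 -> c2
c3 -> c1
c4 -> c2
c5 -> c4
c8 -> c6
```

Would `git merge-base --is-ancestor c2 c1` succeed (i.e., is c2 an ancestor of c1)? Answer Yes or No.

Ancestors of c1 (commits reachable by following parents): {c1, c2, c7}.
c2 is in that set, so it is an ancestor of c1.

Yes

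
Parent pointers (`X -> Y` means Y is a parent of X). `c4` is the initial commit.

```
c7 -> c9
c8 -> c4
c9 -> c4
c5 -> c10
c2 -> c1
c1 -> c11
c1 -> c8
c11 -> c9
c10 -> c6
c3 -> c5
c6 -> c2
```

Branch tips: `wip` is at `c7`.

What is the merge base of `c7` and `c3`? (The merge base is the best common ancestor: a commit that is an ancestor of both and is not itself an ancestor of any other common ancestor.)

Ancestors of c7: {c4, c7, c9}.
Ancestors of c3: {c1, c10, c11, c2, c3, c4, c5, c6, c8, c9}.
Common ancestors: {c4, c9}.
Among these, c9 is not an ancestor of any other common ancestor — it is the merge base.

c9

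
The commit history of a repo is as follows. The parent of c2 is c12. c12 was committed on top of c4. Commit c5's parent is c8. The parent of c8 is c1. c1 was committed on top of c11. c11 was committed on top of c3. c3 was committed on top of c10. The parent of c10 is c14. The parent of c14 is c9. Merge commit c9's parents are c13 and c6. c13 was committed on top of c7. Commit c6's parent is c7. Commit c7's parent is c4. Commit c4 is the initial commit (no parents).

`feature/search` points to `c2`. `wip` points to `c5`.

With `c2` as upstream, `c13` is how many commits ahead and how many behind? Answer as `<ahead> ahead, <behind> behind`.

Reachable from c13: {c13, c4, c7}.
Reachable from c2: {c12, c2, c4}.
Only in c13's history (ahead): {c13, c7} — 2.
Only in c2's history (behind): {c12, c2} — 2.

2 ahead, 2 behind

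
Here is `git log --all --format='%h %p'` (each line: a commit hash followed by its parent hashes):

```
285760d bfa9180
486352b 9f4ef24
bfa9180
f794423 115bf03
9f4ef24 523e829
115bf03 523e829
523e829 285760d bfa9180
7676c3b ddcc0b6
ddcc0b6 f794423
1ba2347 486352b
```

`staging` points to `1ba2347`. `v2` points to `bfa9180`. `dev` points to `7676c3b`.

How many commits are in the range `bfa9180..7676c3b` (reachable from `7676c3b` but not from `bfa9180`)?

Reachable from 7676c3b: {115bf03, 285760d, 523e829, 7676c3b, bfa9180, ddcc0b6, f794423}.
Reachable from bfa9180: {bfa9180}.
In 7676c3b's history but not bfa9180's: {115bf03, 285760d, 523e829, 7676c3b, ddcc0b6, f794423} — 6 commits.

6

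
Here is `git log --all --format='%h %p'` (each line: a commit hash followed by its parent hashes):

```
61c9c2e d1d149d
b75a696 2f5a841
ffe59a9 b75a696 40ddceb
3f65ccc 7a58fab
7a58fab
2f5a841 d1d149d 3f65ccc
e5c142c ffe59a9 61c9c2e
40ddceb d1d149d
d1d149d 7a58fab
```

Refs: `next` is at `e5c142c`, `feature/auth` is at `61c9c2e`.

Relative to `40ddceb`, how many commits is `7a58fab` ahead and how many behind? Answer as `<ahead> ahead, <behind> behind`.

0 ahead, 2 behind

Reachable from 7a58fab: {7a58fab}.
Reachable from 40ddceb: {40ddceb, 7a58fab, d1d149d}.
Only in 7a58fab's history (ahead): {} — 0.
Only in 40ddceb's history (behind): {40ddceb, d1d149d} — 2.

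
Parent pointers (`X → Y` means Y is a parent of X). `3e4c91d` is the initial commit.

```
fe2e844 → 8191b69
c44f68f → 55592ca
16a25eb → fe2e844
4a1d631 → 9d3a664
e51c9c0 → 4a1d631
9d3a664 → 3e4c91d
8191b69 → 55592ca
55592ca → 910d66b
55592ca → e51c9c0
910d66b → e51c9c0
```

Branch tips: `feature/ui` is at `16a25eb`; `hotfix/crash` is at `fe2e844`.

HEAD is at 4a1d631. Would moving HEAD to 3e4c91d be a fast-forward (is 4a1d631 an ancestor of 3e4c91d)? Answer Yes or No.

No

A fast-forward from 4a1d631 to 3e4c91d is possible iff 4a1d631 is an ancestor of 3e4c91d.
Ancestors of 3e4c91d: {3e4c91d}.
4a1d631 is not among them, so fast-forward is not possible.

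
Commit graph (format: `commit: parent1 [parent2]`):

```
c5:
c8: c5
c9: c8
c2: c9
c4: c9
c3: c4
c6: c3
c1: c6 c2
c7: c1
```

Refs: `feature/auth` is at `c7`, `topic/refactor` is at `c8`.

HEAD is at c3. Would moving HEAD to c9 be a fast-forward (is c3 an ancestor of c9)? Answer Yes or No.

A fast-forward from c3 to c9 is possible iff c3 is an ancestor of c9.
Ancestors of c9: {c5, c8, c9}.
c3 is not among them, so fast-forward is not possible.

No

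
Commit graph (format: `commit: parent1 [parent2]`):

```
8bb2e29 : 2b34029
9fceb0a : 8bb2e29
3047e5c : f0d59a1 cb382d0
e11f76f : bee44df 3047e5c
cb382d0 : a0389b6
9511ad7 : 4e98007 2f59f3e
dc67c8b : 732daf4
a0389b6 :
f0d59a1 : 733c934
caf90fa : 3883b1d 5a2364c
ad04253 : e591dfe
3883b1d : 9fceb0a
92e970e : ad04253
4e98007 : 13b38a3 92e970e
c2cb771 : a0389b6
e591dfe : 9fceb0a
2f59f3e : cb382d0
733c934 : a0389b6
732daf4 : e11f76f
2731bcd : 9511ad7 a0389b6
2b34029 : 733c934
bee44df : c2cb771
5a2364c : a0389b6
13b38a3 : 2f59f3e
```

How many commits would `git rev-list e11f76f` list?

Walking parent pointers from e11f76f: reachable set = {3047e5c, 733c934, a0389b6, bee44df, c2cb771, cb382d0, e11f76f, f0d59a1}.
That is 8 commits.

8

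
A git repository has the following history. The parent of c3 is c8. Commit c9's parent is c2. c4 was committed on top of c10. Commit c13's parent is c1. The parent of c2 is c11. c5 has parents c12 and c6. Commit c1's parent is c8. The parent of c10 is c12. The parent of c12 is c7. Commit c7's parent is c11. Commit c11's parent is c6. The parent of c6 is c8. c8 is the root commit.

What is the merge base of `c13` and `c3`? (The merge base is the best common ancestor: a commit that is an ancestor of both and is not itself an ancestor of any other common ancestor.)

Ancestors of c13: {c1, c13, c8}.
Ancestors of c3: {c3, c8}.
Common ancestors: {c8}.
The only common ancestor is c8, so it is the merge base.

c8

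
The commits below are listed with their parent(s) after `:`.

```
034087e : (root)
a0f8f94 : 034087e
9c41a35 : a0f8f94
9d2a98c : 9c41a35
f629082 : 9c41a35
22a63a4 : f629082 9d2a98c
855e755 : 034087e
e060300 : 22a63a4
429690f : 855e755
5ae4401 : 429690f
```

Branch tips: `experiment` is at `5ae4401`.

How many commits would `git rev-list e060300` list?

Walking parent pointers from e060300: reachable set = {034087e, 22a63a4, 9c41a35, 9d2a98c, a0f8f94, e060300, f629082}.
That is 7 commits.

7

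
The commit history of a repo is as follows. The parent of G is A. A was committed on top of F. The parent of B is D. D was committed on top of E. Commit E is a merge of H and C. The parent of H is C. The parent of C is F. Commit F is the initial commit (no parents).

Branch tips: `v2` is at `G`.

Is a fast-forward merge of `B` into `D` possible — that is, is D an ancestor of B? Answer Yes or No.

A fast-forward from D to B is possible iff D is an ancestor of B.
Ancestors of B: {B, C, D, E, F, H}.
D is among them, so fast-forward is possible.

Yes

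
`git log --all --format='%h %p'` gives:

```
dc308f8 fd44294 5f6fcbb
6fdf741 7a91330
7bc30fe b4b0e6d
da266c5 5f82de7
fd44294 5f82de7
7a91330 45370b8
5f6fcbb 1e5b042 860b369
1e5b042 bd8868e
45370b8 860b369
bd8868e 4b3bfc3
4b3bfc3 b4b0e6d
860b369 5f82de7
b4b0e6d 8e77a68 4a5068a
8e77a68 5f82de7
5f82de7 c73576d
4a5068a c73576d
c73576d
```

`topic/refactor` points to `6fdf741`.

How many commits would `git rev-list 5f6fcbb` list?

Walking parent pointers from 5f6fcbb: reachable set = {1e5b042, 4a5068a, 4b3bfc3, 5f6fcbb, 5f82de7, 860b369, 8e77a68, b4b0e6d, bd8868e, c73576d}.
That is 10 commits.

10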